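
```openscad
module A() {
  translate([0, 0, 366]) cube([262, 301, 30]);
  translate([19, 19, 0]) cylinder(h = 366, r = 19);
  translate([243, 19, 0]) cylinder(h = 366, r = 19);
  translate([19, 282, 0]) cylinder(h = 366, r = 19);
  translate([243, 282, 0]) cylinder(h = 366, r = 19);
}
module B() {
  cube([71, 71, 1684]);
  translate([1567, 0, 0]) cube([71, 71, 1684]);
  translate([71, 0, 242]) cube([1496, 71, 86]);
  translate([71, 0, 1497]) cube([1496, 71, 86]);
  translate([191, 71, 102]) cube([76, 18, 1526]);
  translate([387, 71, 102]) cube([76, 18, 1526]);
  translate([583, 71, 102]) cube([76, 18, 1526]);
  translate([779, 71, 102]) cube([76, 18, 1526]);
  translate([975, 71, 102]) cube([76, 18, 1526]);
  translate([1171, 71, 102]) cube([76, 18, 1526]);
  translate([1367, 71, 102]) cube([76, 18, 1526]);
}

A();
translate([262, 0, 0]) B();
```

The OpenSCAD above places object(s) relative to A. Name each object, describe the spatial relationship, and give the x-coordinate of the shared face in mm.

The stool's +x face and the fence section's −x face are both at x = 262 mm.

A is a stool. B is a fence section. The fence section is against the stool's +x side, with their −y faces flush. The x-coordinate of the shared face is 262 mm.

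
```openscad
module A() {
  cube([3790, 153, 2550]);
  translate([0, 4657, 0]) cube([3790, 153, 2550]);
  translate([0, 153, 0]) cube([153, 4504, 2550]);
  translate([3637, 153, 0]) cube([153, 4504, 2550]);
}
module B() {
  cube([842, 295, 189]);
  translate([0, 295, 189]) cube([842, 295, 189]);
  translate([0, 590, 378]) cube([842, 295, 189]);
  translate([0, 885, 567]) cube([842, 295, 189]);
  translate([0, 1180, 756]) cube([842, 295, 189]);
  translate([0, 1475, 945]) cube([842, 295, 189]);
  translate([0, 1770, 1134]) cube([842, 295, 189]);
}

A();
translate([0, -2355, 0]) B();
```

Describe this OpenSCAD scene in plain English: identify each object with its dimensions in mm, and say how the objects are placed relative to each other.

A is a box-shaped house frame (walls only): outside footprint 3790×4810 mm, wall height 2550 mm, wall thickness 153 mm. The two y-facing walls run the full x-width; the two x-facing walls fit between the inner faces of the y-facing walls.

B is a run of 7 identical solid stair steps. Each tread is 842×295 mm and each step block is 189 mm high. Step 1 rests on the floor; step k is offset from step 1 by (k−1)×295 mm in y and (k−1)×189 mm in z.

The staircase is on the floor beside the house frame on its −y side.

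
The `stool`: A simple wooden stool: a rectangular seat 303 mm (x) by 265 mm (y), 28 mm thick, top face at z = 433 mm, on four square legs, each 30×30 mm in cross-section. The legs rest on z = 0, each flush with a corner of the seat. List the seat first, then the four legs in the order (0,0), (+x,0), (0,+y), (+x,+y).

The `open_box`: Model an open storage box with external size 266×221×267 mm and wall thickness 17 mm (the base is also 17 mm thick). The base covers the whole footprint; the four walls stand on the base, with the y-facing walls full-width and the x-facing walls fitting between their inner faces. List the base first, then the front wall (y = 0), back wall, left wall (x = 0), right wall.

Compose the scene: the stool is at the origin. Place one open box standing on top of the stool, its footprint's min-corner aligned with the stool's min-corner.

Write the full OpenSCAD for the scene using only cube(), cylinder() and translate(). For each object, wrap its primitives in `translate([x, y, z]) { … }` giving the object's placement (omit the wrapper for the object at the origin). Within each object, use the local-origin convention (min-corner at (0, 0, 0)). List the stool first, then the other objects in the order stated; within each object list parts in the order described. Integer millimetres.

translate([0, 0, 405]) cube([303, 265, 28]);
cube([30, 30, 405]);
translate([273, 0, 0]) cube([30, 30, 405]);
translate([0, 235, 0]) cube([30, 30, 405]);
translate([273, 235, 0]) cube([30, 30, 405]);
translate([0, 0, 433]) {
  cube([266, 221, 17]);
  translate([0, 0, 17]) cube([266, 17, 250]);
  translate([0, 204, 17]) cube([266, 17, 250]);
  translate([0, 17, 17]) cube([17, 187, 250]);
  translate([249, 17, 17]) cube([17, 187, 250]);
}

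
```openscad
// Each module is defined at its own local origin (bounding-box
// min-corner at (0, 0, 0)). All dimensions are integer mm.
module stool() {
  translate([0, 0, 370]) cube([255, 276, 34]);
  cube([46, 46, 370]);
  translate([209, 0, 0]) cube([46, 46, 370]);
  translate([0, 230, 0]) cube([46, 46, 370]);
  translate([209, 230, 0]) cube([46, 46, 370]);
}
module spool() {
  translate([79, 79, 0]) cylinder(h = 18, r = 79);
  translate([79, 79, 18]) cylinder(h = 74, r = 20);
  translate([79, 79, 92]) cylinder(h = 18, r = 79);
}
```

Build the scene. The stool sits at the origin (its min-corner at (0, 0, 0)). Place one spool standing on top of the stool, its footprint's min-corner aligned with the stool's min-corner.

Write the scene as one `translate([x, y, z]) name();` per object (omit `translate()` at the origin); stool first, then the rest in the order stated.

stool();
translate([0, 0, 404]) spool();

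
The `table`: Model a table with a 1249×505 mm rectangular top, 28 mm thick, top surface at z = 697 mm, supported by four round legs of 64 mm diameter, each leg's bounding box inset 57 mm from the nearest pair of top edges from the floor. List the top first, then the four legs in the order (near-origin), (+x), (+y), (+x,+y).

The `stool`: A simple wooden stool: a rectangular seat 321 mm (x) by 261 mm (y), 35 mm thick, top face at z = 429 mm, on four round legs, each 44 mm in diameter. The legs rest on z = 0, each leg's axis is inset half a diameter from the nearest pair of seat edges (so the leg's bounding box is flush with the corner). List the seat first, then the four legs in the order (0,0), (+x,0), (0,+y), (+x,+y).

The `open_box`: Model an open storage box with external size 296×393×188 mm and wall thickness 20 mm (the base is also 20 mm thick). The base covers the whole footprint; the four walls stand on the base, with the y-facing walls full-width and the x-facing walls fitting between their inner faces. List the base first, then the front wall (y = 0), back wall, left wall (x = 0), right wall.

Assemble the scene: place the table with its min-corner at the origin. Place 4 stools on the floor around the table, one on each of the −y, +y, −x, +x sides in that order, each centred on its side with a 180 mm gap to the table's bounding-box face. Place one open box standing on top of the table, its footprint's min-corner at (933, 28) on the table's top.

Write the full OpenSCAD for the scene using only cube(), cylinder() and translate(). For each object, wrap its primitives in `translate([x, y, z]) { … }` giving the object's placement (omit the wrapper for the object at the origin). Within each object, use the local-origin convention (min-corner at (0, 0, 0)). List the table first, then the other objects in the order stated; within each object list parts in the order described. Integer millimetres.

translate([0, 0, 669]) cube([1249, 505, 28]);
translate([89, 89, 0]) cylinder(h = 669, r = 32);
translate([1160, 89, 0]) cylinder(h = 669, r = 32);
translate([89, 416, 0]) cylinder(h = 669, r = 32);
translate([1160, 416, 0]) cylinder(h = 669, r = 32);
translate([464, -441, 0]) {
  translate([0, 0, 394]) cube([321, 261, 35]);
  translate([22, 22, 0]) cylinder(h = 394, r = 22);
  translate([299, 22, 0]) cylinder(h = 394, r = 22);
  translate([22, 239, 0]) cylinder(h = 394, r = 22);
  translate([299, 239, 0]) cylinder(h = 394, r = 22);
}
translate([464, 685, 0]) {
  translate([0, 0, 394]) cube([321, 261, 35]);
  translate([22, 22, 0]) cylinder(h = 394, r = 22);
  translate([299, 22, 0]) cylinder(h = 394, r = 22);
  translate([22, 239, 0]) cylinder(h = 394, r = 22);
  translate([299, 239, 0]) cylinder(h = 394, r = 22);
}
translate([-501, 122, 0]) {
  translate([0, 0, 394]) cube([321, 261, 35]);
  translate([22, 22, 0]) cylinder(h = 394, r = 22);
  translate([299, 22, 0]) cylinder(h = 394, r = 22);
  translate([22, 239, 0]) cylinder(h = 394, r = 22);
  translate([299, 239, 0]) cylinder(h = 394, r = 22);
}
translate([1429, 122, 0]) {
  translate([0, 0, 394]) cube([321, 261, 35]);
  translate([22, 22, 0]) cylinder(h = 394, r = 22);
  translate([299, 22, 0]) cylinder(h = 394, r = 22);
  translate([22, 239, 0]) cylinder(h = 394, r = 22);
  translate([299, 239, 0]) cylinder(h = 394, r = 22);
}
translate([933, 28, 697]) {
  cube([296, 393, 20]);
  translate([0, 0, 20]) cube([296, 20, 168]);
  translate([0, 373, 20]) cube([296, 20, 168]);
  translate([0, 20, 20]) cube([20, 353, 168]);
  translate([276, 20, 20]) cube([20, 353, 168]);
}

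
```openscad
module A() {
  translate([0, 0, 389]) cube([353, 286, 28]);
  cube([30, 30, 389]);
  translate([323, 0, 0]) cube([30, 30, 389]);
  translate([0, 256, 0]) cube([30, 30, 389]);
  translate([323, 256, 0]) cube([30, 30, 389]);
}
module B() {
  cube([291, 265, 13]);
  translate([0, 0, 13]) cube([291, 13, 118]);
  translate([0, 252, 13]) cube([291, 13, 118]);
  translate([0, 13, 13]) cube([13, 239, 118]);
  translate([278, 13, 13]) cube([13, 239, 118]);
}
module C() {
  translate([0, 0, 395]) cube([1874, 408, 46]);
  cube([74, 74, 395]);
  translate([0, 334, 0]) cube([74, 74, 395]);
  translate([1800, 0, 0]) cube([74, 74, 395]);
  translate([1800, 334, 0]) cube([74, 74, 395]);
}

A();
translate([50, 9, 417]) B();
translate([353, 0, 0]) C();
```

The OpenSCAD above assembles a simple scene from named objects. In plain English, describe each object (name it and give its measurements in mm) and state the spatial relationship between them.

A is a four-legged stool. The seat is 353×286 mm, 28 mm thick, top at z = 417 mm. It stands on four square legs, each 30×30 mm in cross-section, from z = 0 to the seat underside, each flush with a corner of the seat.

B is an open-topped rectangular box: outside dimensions 291×265×131 mm, with a uniform wall and base thickness of 13 mm. The base is a full 291×265 slab on the floor; four walls sit on top of the base. The front and back walls (the −y and +y sides) span the full width; the two side walls fit between them.

C is a long wooden bench with a 1874 mm (x) × 408 mm (y) seat, 46 mm thick, its top surface 441 mm above the floor. Four 74 mm square legs at the seat corners, flush with the edges, run from z = 0 to the seat underside.

The open box is on top of the stool. The bench is against the stool's +x side, with their −y faces flush.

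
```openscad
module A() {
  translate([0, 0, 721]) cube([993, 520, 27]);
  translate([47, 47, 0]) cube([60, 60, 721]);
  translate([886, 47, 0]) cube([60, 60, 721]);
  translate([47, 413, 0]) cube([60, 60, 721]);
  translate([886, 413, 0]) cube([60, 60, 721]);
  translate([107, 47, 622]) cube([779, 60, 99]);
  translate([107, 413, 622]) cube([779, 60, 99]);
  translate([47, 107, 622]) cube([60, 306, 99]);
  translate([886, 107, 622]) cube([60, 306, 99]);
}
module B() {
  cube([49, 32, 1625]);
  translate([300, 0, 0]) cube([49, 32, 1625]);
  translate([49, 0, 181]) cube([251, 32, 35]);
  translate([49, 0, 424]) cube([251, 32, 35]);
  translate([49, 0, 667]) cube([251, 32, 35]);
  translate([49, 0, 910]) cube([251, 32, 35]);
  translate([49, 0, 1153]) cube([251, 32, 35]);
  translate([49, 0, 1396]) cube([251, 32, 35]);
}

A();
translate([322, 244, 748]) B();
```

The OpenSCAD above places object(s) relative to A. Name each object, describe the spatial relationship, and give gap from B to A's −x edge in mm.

A is a table. B is a ladder. The ladder is on top of the table, centred. The gap from the ladder to the table's −x edge is 322 mm.

The ladder's min-x is at 322; the table's min-x is 0; gap = 322 mm.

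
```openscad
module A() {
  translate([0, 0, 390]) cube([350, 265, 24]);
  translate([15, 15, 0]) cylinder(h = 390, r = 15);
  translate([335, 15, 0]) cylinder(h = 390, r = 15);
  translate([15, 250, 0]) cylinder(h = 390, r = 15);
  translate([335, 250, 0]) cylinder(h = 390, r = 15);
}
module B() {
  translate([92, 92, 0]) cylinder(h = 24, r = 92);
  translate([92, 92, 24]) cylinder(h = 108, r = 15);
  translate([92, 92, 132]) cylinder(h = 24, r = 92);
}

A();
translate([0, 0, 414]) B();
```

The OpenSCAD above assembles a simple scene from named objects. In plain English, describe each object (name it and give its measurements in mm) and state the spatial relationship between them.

A is a simple wooden stool: a rectangular seat 350 mm (x) by 265 mm (y), 24 mm thick, top face at z = 414 mm, on four round legs, each 30 mm in diameter. The legs rest on z = 0, each leg's axis is inset half a diameter from the nearest pair of seat edges (so the leg's bounding box is flush with the corner).

B is a spool: two coaxial disc flanges of radius 92 mm and thickness 24 mm, joined by a core cylinder of radius 15 mm and height 108 mm. The lower flange rests on z = 0 and the three cylinders share a vertical axis.

The spool is on top of the stool.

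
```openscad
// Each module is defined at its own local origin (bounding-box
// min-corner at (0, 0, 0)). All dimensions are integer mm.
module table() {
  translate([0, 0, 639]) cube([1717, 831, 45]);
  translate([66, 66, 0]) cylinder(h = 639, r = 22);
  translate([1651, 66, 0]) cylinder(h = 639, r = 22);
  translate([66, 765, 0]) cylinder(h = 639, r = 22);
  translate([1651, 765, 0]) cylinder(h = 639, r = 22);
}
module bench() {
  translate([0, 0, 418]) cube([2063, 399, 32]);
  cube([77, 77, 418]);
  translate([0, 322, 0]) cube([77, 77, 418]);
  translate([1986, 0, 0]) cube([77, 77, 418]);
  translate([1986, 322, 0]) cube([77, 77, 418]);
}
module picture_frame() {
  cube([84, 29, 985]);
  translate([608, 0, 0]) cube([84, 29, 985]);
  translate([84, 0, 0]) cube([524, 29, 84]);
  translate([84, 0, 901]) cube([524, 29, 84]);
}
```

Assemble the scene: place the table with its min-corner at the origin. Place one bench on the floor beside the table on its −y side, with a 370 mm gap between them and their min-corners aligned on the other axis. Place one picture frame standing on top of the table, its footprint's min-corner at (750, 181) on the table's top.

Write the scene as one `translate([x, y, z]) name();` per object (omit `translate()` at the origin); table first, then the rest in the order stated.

table();
translate([0, -769, 0]) bench();
translate([750, 181, 684]) picture_frame();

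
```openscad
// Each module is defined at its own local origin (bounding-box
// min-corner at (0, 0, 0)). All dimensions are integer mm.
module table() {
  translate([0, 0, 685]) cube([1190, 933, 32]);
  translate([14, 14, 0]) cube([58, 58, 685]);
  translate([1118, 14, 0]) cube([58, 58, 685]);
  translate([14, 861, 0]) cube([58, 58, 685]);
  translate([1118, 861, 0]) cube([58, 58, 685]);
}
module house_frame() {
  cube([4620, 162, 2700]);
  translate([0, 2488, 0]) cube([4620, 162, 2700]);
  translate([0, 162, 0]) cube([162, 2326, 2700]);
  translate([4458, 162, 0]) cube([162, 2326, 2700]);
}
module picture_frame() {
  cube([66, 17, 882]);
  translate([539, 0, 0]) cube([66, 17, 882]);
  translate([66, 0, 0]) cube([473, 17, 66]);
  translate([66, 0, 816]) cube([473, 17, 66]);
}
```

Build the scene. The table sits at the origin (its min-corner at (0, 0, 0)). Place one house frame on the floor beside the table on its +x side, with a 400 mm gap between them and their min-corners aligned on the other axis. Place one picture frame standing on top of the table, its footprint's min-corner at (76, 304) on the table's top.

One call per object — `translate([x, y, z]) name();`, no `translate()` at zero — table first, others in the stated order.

table();
translate([1590, 0, 0]) house_frame();
translate([76, 304, 717]) picture_frame();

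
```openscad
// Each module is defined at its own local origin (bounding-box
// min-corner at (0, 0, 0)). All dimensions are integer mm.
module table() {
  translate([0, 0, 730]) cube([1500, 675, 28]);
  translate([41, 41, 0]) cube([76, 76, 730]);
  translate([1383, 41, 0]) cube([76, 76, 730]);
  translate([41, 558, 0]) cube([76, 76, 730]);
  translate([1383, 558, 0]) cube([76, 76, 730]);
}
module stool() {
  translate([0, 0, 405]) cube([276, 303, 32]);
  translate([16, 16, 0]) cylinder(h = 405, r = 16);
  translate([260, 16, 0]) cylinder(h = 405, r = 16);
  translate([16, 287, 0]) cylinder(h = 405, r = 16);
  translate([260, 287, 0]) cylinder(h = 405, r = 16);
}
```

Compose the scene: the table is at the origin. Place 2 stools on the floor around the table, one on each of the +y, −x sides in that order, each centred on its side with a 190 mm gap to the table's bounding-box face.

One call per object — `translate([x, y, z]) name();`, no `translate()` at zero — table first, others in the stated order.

table();
translate([612, 865, 0]) stool();
translate([-466, 186, 0]) stool();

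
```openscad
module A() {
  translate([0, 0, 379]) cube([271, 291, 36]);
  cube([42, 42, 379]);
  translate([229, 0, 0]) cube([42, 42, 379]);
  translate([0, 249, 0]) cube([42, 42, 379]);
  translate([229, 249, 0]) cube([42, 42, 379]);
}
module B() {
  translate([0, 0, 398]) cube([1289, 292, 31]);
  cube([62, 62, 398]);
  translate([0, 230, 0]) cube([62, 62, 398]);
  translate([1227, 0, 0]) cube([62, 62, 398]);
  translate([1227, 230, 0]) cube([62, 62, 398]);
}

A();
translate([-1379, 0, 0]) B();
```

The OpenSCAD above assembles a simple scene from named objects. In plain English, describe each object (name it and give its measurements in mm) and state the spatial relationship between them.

A is a four-legged stool. The seat is 271×291 mm, 36 mm thick, top at z = 415 mm. It stands on four square legs, each 42×42 mm in cross-section, from z = 0 to the seat underside, each flush with a corner of the seat.

B is a bench: a 1289×292 mm seat slab, 31 mm thick, top at z = 429 mm, on four 62×62 mm square legs flush with the seat corners and standing on z = 0.

The bench is on the floor beside the stool on its −x side.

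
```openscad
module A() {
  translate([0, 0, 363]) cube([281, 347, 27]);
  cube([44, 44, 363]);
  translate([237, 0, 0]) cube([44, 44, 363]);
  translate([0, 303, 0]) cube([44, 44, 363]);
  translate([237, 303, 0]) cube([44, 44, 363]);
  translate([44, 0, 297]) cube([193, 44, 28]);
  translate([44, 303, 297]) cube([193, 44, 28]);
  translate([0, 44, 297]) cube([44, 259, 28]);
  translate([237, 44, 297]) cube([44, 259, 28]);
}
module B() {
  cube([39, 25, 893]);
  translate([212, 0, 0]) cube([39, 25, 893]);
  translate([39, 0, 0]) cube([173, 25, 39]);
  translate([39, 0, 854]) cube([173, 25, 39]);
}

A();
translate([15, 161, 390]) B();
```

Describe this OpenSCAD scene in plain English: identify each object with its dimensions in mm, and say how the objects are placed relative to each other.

A is a four-legged stool. The seat is a 281×347×27 mm slab whose top surface is at z = 390 mm; four square legs, each 44×44 mm in cross-section, run from the floor (z = 0) to the underside of the seat, each flush with a corner of the seat. Four stretchers, 44 mm wide and 28 mm tall, connect adjacent legs with their undersides at z = 297 mm, each running between the inner faces of the legs it joins and aligned with the legs' outer faces on the other axis.

B is a rectangular picture frame lying in the x–z plane (depth along y). The opening is 173 mm wide (x) by 815 mm tall (z), surrounded by a border 39 mm wide on all four sides. The frame is 25 mm deep and is made of two full-height vertical stiles with two horizontal rails fitted between them.

The picture frame is on top of the stool, centred.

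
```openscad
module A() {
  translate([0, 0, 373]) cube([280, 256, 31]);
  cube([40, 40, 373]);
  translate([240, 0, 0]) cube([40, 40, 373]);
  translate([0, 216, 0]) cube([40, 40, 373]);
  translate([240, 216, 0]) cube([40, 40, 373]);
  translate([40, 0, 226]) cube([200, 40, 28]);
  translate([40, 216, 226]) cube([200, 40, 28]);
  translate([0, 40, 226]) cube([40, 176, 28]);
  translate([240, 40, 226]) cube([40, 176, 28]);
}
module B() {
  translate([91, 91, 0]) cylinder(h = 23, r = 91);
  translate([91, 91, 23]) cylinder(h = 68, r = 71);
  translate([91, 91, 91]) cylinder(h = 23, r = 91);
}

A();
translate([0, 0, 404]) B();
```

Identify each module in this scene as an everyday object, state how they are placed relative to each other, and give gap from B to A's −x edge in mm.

A is a stool. B is a spool. The spool is on top of the stool. The gap from the spool to the stool's −x edge is 0 mm.

The spool's min-x is at 0; the stool's min-x is 0; gap = 0 mm.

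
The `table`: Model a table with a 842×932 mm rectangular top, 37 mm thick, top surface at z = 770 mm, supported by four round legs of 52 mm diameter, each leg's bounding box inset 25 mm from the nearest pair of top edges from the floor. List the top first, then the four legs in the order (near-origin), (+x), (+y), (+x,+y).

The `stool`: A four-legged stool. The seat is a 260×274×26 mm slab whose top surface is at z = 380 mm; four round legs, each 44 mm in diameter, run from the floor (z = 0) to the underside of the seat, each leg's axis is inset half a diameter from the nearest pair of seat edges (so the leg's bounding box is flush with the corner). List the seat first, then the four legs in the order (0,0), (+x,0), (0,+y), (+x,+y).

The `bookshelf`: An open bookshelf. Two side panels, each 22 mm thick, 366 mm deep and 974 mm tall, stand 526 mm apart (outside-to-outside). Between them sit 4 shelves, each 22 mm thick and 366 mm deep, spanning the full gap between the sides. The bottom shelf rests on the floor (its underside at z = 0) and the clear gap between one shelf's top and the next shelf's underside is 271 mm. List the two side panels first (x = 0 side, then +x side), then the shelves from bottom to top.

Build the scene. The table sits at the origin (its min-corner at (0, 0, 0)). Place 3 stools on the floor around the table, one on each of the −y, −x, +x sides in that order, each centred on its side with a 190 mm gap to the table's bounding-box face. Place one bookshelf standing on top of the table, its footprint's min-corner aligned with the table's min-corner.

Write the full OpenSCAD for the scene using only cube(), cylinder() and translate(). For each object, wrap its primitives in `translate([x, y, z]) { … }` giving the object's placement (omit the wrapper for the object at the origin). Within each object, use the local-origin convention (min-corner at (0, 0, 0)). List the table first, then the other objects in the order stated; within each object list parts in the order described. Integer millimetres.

translate([0, 0, 733]) cube([842, 932, 37]);
translate([51, 51, 0]) cylinder(h = 733, r = 26);
translate([791, 51, 0]) cylinder(h = 733, r = 26);
translate([51, 881, 0]) cylinder(h = 733, r = 26);
translate([791, 881, 0]) cylinder(h = 733, r = 26);
translate([291, -464, 0]) {
  translate([0, 0, 354]) cube([260, 274, 26]);
  translate([22, 22, 0]) cylinder(h = 354, r = 22);
  translate([238, 22, 0]) cylinder(h = 354, r = 22);
  translate([22, 252, 0]) cylinder(h = 354, r = 22);
  translate([238, 252, 0]) cylinder(h = 354, r = 22);
}
translate([-450, 329, 0]) {
  translate([0, 0, 354]) cube([260, 274, 26]);
  translate([22, 22, 0]) cylinder(h = 354, r = 22);
  translate([238, 22, 0]) cylinder(h = 354, r = 22);
  translate([22, 252, 0]) cylinder(h = 354, r = 22);
  translate([238, 252, 0]) cylinder(h = 354, r = 22);
}
translate([1032, 329, 0]) {
  translate([0, 0, 354]) cube([260, 274, 26]);
  translate([22, 22, 0]) cylinder(h = 354, r = 22);
  translate([238, 22, 0]) cylinder(h = 354, r = 22);
  translate([22, 252, 0]) cylinder(h = 354, r = 22);
  translate([238, 252, 0]) cylinder(h = 354, r = 22);
}
translate([0, 0, 770]) {
  cube([22, 366, 974]);
  translate([504, 0, 0]) cube([22, 366, 974]);
  translate([22, 0, 0]) cube([482, 366, 22]);
  translate([22, 0, 293]) cube([482, 366, 22]);
  translate([22, 0, 586]) cube([482, 366, 22]);
  translate([22, 0, 879]) cube([482, 366, 22]);
}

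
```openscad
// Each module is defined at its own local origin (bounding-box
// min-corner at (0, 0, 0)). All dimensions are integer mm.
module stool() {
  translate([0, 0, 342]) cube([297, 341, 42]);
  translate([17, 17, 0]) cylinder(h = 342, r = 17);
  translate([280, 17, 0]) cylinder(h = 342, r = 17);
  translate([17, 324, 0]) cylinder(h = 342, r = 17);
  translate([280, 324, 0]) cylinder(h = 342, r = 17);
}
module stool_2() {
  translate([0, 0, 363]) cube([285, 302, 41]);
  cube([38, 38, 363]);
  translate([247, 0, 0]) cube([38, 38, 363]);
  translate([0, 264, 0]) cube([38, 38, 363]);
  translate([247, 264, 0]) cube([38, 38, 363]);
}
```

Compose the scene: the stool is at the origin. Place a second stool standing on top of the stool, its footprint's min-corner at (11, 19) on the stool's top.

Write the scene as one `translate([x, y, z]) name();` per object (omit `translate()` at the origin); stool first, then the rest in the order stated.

stool();
translate([11, 19, 384]) stool_2();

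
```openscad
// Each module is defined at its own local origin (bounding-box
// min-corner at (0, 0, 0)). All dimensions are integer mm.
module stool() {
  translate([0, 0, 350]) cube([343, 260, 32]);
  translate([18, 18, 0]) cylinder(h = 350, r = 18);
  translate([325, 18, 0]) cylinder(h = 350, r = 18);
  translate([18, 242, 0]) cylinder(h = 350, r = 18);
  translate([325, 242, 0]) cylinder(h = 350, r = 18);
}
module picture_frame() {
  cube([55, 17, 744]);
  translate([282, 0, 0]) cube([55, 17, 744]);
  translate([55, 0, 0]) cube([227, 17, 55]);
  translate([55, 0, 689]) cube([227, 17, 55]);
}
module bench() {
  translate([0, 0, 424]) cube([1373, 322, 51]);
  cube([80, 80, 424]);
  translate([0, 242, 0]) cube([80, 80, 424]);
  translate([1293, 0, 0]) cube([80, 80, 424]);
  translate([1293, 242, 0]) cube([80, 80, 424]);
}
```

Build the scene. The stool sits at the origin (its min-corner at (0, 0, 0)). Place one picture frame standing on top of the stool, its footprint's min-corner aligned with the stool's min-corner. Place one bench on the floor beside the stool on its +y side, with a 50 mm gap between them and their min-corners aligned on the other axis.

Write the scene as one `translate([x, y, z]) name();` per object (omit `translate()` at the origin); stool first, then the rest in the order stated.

stool();
translate([0, 0, 382]) picture_frame();
translate([0, 310, 0]) bench();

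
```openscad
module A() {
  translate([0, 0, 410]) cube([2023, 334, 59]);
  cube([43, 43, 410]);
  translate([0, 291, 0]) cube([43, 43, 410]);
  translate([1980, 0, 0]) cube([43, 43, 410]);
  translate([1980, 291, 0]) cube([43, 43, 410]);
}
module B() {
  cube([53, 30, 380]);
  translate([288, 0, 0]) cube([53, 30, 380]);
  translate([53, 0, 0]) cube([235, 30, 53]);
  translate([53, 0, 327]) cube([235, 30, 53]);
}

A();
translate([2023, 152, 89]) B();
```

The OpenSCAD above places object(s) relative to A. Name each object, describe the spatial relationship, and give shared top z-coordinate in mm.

A is a bench. B is a picture frame. The picture frame is beside the bench with their tops flush at z = 469. The shared top z-coordinate is 469 mm.

Both tops at z = 469 mm.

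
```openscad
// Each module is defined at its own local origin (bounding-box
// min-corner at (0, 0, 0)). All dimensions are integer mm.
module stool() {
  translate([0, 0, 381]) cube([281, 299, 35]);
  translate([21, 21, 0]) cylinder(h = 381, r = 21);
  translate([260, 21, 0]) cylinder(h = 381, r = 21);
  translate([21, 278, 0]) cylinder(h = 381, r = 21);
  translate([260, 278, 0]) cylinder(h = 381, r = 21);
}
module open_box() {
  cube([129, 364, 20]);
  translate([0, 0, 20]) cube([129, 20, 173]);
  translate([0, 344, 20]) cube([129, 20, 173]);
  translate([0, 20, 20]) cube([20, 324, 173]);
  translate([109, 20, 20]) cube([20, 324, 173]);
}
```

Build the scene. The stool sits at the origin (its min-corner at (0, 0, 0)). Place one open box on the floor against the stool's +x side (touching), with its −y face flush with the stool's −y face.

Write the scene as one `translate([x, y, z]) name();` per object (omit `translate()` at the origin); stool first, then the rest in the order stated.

stool();
translate([281, 0, 0]) open_box();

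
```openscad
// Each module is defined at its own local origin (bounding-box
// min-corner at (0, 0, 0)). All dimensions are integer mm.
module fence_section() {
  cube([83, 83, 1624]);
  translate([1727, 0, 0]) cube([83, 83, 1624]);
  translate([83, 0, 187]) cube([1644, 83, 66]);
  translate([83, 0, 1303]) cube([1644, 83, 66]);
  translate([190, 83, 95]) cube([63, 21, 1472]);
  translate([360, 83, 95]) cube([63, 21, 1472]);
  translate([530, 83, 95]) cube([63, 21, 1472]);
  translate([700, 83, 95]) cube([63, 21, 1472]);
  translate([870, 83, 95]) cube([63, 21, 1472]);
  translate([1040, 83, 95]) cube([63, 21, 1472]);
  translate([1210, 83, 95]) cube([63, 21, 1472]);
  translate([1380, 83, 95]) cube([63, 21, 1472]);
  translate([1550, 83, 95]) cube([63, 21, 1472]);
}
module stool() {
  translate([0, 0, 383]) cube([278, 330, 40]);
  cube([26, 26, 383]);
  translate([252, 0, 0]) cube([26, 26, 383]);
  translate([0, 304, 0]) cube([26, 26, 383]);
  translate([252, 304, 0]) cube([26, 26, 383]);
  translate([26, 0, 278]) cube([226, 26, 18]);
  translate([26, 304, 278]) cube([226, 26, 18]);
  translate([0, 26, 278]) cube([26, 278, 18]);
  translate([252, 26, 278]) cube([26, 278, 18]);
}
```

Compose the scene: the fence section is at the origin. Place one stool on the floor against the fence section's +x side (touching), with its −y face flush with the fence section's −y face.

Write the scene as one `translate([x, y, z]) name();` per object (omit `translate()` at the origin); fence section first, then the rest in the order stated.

fence_section();
translate([1810, 0, 0]) stool();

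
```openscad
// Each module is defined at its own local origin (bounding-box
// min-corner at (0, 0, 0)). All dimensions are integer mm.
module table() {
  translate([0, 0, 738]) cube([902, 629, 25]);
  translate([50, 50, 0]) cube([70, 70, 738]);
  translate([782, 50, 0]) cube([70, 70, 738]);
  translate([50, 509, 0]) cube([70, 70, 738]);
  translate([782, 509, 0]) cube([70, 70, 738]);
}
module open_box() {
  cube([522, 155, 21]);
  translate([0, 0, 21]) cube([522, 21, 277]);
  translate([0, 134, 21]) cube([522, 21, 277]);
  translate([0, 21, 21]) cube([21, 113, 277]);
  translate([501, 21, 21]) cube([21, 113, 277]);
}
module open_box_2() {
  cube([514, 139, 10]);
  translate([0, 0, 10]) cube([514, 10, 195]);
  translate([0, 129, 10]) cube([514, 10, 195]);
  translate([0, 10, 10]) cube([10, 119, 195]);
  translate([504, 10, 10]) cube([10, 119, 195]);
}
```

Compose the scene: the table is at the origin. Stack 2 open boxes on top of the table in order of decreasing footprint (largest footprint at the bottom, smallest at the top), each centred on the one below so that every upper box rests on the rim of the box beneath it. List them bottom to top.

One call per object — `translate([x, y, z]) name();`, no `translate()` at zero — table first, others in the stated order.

table();
translate([190, 237, 763]) open_box();
translate([194, 245, 1061]) open_box_2();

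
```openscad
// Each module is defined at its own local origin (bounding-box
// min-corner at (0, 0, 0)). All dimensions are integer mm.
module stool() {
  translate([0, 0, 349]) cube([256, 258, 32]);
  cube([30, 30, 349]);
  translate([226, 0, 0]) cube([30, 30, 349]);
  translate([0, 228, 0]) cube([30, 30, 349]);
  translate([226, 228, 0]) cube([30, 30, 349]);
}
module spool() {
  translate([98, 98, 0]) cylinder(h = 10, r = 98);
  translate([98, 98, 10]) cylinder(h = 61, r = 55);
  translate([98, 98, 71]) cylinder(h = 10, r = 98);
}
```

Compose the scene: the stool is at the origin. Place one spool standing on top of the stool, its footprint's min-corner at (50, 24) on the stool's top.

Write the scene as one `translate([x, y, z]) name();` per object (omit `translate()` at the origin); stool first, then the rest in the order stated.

stool();
translate([50, 24, 381]) spool();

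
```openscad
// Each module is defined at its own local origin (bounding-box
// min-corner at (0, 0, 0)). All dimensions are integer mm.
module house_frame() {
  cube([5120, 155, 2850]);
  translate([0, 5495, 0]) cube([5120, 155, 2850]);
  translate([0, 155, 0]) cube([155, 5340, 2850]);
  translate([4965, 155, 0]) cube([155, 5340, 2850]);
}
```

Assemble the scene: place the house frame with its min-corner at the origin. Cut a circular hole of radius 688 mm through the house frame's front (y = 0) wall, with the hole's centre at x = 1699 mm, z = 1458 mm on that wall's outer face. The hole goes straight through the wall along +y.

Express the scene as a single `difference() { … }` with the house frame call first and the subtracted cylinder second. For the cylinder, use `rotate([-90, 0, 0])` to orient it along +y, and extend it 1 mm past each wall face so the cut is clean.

difference() {
  house_frame();
  translate([1699, -1, 1458]) rotate([-90, 0, 0]) cylinder(h = 157, r = 688);
}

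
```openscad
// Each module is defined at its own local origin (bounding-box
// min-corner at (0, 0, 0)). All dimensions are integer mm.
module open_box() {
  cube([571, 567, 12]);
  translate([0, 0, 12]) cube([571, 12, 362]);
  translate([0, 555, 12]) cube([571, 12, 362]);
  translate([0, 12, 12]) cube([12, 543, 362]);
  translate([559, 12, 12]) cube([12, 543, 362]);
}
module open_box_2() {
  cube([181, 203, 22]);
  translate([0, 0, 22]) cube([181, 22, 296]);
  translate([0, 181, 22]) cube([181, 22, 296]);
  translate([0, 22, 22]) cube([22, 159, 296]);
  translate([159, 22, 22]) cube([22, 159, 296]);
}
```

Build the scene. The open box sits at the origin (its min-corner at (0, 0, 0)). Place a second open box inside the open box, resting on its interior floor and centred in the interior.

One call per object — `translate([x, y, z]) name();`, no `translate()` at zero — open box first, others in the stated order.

open_box();
translate([195, 182, 12]) open_box_2();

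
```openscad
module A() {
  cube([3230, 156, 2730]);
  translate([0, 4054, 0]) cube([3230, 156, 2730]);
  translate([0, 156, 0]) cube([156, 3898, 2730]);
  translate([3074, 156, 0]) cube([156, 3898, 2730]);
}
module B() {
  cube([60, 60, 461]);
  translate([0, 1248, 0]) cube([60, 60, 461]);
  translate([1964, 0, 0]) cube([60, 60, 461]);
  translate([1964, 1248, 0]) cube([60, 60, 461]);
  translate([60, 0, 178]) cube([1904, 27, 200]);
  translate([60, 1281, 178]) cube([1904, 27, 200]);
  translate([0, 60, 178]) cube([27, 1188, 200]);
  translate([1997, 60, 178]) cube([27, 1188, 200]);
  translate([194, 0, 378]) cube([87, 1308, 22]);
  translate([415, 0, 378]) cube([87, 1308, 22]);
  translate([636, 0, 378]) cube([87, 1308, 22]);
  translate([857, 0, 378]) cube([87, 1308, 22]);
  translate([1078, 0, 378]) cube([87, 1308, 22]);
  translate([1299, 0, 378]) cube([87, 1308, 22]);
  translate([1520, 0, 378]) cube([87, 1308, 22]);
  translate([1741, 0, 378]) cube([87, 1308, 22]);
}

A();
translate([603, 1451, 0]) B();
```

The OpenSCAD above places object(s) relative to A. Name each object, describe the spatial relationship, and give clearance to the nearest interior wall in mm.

Clearances: x = 447, y = 1295; minimum 447 mm.

A is a house frame. B is a bed frame. The bed frame sits inside the house frame, centred. The clearance to the nearest interior wall is 447 mm.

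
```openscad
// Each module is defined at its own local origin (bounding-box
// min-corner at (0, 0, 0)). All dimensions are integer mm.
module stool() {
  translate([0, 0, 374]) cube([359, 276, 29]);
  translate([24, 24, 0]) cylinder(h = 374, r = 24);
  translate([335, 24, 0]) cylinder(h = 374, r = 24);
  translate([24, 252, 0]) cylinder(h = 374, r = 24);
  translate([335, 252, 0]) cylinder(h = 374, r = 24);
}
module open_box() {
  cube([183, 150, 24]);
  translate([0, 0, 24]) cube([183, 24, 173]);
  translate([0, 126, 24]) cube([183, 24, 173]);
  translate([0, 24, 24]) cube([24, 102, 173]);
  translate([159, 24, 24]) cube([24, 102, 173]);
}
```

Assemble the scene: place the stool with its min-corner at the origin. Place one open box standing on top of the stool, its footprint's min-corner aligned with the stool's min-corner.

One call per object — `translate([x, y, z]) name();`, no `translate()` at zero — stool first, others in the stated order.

stool();
translate([0, 0, 403]) open_box();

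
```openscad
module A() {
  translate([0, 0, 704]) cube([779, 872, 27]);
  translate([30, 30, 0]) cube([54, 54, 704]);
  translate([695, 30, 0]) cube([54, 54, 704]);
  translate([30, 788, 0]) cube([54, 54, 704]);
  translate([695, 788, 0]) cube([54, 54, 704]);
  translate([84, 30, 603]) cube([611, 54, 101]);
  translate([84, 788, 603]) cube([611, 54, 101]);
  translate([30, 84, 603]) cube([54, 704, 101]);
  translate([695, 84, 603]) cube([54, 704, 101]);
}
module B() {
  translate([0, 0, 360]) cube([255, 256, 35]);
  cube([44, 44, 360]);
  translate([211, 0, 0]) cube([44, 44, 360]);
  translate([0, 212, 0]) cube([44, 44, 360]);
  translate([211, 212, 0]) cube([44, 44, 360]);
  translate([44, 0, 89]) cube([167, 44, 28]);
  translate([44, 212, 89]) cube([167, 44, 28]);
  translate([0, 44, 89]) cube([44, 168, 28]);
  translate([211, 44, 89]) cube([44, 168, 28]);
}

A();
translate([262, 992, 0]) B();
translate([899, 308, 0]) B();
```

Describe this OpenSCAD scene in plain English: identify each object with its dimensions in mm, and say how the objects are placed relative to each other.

A is a table: top 779 mm (x) × 872 mm (y), 27 mm thick, upper face at z = 731 mm, on four 54×54 mm square legs, each inset 30 mm from the nearest pair of top edges, running from z = 0 to the bottom of the top. Four apron rails, 54 mm thick and 101 mm tall, run between adjacent legs with their top edges flush with the underside of the top and their outer faces flush with the legs' outer faces.

B is a simple wooden stool: a rectangular seat 255 mm (x) by 256 mm (y), 35 mm thick, top face at z = 395 mm, on four square legs, each 44×44 mm in cross-section. The legs rest on z = 0, each flush with a corner of the seat. Four stretchers, 44 mm wide and 28 mm tall, connect adjacent legs with their undersides at z = 89 mm, each running between the inner faces of the legs it joins and aligned with the legs' outer faces on the other axis.

Two stools sit around the table at the +y, +x sides.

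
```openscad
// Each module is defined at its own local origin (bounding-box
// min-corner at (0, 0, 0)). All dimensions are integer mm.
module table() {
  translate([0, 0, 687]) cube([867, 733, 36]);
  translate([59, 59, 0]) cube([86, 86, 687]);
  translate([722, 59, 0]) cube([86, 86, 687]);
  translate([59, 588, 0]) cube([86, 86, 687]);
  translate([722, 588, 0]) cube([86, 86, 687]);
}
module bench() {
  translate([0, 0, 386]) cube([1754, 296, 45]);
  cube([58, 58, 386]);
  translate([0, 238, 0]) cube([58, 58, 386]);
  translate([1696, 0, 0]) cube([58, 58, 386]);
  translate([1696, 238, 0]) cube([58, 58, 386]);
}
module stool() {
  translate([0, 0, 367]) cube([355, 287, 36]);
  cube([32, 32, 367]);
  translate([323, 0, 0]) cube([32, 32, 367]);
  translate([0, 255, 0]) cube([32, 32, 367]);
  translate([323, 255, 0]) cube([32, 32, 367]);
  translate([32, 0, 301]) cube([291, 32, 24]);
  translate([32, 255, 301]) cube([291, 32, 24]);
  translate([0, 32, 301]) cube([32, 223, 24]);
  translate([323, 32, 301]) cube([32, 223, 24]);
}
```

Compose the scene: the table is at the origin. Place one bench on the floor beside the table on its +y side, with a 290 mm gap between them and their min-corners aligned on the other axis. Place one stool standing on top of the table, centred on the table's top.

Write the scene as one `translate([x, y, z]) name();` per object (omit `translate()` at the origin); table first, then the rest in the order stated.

table();
translate([0, 1023, 0]) bench();
translate([256, 223, 723]) stool();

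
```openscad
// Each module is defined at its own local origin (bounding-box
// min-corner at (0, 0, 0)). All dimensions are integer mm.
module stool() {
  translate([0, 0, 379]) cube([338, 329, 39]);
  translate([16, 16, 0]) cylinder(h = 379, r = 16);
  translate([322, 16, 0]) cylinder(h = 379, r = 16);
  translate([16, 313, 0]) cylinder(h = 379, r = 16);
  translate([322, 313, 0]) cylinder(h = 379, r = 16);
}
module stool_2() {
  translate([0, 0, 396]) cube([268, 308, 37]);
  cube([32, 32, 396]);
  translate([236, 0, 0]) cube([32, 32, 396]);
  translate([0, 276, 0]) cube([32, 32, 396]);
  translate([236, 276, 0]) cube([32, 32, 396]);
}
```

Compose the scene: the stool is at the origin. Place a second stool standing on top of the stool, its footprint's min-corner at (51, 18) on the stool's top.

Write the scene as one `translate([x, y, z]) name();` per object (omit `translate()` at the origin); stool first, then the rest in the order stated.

stool();
translate([51, 18, 418]) stool_2();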